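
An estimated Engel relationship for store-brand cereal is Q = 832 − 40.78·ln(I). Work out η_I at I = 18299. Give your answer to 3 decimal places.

-0.094

At I = 18299: Q = 431.761.
dQ/dI = -40.78/I = -0.00222854 at this income.
η = (dQ/dI)·(I/Q) = -0.00222854 × (18299/431.761) = -0.094.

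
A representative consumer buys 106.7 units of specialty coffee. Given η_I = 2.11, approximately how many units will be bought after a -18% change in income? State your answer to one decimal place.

66.2

%ΔQ ≈ η × %ΔI = 2.11 × (-18%) = -37.98%.
New Q ≈ 106.7 × (1 − 0.3798) = 66.2.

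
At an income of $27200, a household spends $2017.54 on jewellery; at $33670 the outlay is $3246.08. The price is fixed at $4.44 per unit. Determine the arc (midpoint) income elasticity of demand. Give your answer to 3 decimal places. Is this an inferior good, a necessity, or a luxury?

2.196 (luxury)

With a constant price, Q₁ = 2017.54/4.44 = 454.401 and Q₂ = 3246.08/4.44 = 731.099 (equivalently, work directly with expenditure since P cancels).
Midpoint %ΔQ = (3246.08 − 2017.54)/2631.81 = 0.46680; midpoint %ΔI = (33670 − 27200)/30435 = 0.21258.
η = 0.46680 / 0.21258 = 2.196.
η > 1 ⇒ luxury.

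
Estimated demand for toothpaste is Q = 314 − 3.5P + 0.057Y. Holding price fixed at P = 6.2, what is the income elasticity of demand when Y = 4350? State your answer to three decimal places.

At P = 6.2, Y = 4350: Q = 540.250.
Holding P constant, ∂Q/∂Y = 0.057.
η_Y = (∂Q/∂Y)·(Y/Q) = 0.057 × (4350/540.250) = 0.459.

0.459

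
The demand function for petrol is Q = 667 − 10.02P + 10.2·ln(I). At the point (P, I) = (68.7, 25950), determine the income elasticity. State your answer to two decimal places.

0.12

At P = 68.7, I = 25950: Q = 82.298.
Holding P constant, ∂Q/∂I = 10.2/I = 0.000393064.
η_I = (∂Q/∂I)·(I/Q) = 0.000393064 × (25950/82.298) = 0.12.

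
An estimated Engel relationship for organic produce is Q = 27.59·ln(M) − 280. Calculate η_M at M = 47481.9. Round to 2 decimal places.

At M = 47481.9: Q = 17.092.
dQ/dM = 27.59/M = 0.000581064 at this income.
η = (dQ/dM)·(M/Q) = 0.000581064 × (47481.9/17.092) = 1.61.

1.61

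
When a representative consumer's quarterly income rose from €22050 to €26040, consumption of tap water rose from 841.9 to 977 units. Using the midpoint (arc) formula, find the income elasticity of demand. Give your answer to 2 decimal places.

ΔQ = 977 − 841.9 = 135.1; midpoint Q̄ = (841.9 + 977)/2 = 909.45.
ΔI = 26040 − 22050 = 3990; midpoint Ī = (22050 + 26040)/2 = 24045.
η = (ΔQ/Q̄) ÷ (ΔI/Ī) = (135.1/909.45) ÷ (3990/24045) = 0.90.

0.90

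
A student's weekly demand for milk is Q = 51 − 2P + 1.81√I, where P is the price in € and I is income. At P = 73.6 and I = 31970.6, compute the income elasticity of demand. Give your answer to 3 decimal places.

At P = 73.6, I = 31970.6: Q = 227.434.
Holding P constant, ∂Q/∂I = 1.81/(2√I) = 0.00506143.
η_I = (∂Q/∂I)·(I/Q) = 0.00506143 × (31970.6/227.434) = 0.711.

0.711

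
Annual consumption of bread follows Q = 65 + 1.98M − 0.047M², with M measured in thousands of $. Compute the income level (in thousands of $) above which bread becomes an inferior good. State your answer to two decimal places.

21.06

dQ/dM = 1.98 − 0.094M.
The good is inferior where dQ/dM < 0. Setting dQ/dM = 0 gives M = 1.98 / 0.094 = 21.06.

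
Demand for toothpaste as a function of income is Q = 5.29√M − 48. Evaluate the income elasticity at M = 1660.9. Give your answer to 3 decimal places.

0.643

At M = 1660.9: Q = 167.589.
dQ/dM = 5.29/(2√M) = 0.0649014 at this income.
η = (dQ/dM)·(M/Q) = 0.0649014 × (1660.9/167.589) = 0.643.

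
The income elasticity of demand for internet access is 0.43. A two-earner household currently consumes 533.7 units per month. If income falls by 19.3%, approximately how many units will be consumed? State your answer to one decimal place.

%ΔQ ≈ η × %ΔI = 0.43 × (-19.3%) = -8.299%.
New Q ≈ 533.7 × (1 − 0.08299) = 489.4.

489.4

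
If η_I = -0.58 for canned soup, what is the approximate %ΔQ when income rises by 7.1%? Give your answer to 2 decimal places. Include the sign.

-4.12%

%ΔQ ≈ η × %ΔI = -0.58 × 7.1% = -4.12%.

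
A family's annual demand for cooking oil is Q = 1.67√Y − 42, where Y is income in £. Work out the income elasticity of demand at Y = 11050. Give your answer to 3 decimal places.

At Y = 11050: Q = 133.549.
dQ/dY = 1.67/(2√Y) = 0.00794338 at this income.
η = (dQ/dY)·(Y/Q) = 0.00794338 × (11050/133.549) = 0.657.

0.657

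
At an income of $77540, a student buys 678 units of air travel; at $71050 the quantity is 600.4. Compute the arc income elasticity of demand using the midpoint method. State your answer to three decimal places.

1.390

ΔQ = 600.4 − 678 = -77.6; midpoint Q̄ = (678 + 600.4)/2 = 639.2.
ΔI = 71050 − 77540 = -6490; midpoint Ī = (77540 + 71050)/2 = 74295.
η = (ΔQ/Q̄) ÷ (ΔI/Ī) = (-77.6/639.2) ÷ (-6490/74295) = 1.390.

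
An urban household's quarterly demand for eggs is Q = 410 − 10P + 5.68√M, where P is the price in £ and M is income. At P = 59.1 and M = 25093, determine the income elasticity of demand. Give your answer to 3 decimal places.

0.626

At P = 59.1, M = 25093: Q = 718.756.
Holding P constant, ∂Q/∂M = 5.68/(2√M) = 0.0179284.
η_M = (∂Q/∂M)·(M/Q) = 0.0179284 × (25093/718.756) = 0.626.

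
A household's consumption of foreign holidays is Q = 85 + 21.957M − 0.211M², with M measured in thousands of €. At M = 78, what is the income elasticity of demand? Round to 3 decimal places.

At M = 78: Q = 513.9220.
dQ/dM = 21.957 − 0.422M = -10.95900.
η = (dQ/dM)·(M/Q) = -10.95900 × (78/513.9220) = -1.663.

-1.663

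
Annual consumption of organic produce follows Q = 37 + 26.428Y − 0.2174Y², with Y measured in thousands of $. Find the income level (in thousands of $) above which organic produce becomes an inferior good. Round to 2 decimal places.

dQ/dY = 26.428 − 0.4348Y.
The good is inferior where dQ/dY < 0. Setting dQ/dY = 0 gives Y = 26.428 / 0.4348 = 60.78.

60.78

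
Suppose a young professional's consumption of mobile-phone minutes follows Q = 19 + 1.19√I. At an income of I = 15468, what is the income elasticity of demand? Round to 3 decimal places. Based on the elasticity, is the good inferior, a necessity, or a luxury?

At I = 15468: Q = 167.001.
dQ/dI = 1.19/(2√I) = 0.0047841 at this income.
η = (dQ/dI)·(I/Q) = 0.0047841 × (15468/167.001) = 0.443.
Since 0 < η < 1, the good is a necessity.

0.443 (necessity)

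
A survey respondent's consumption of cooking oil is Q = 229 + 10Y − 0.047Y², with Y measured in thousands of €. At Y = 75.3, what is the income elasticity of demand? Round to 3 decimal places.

0.307

At Y = 75.3: Q = 715.5058.
dQ/dY = 10 − 0.094Y = 2.92180.
η = (dQ/dY)·(Y/Q) = 2.92180 × (75.3/715.5058) = 0.307.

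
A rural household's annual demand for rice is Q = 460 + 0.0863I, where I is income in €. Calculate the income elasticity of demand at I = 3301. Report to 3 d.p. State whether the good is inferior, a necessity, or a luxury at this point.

0.382 (necessity)

At I = 3301: Q = 744.876.
dQ/dI = 0.0863.
η = (dQ/dI)·(I/Q) = 0.0863 × (3301/744.876) = 0.382.
Since 0 < η < 1, the good is a necessity.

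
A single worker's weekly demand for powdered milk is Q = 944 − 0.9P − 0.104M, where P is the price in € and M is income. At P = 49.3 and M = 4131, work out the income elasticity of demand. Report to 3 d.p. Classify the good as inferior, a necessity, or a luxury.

-0.914 (inferior good)

At P = 49.3, M = 4131: Q = 470.006.
Holding P constant, ∂Q/∂M = −0.104.
η_M = (∂Q/∂M)·(M/Q) = -0.104 × (4131/470.006) = -0.914.
Since η < 0, this is an inferior good.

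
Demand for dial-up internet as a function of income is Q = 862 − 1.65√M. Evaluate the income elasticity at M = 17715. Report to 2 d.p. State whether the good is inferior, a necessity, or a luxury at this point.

-0.17 (inferior good)

At M = 17715: Q = 642.389.
dQ/dM = -1.65/(2√M) = -0.00619845 at this income.
η = (dQ/dM)·(M/Q) = -0.00619845 × (17715/642.389) = -0.17.
Since η < 0, the good is an inferior good.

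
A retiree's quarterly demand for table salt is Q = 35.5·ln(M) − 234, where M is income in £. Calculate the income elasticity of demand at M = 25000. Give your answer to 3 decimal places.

0.283

At M = 25000: Q = 125.495.
dQ/dM = 35.5/M = 0.00142 at this income.
η = (dQ/dM)·(M/Q) = 0.00142 × (25000/125.495) = 0.283.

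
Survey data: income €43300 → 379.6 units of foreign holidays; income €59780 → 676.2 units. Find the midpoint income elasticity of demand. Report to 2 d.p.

1.76

ΔQ = 676.2 − 379.6 = 296.6; midpoint Q̄ = (379.6 + 676.2)/2 = 527.9.
ΔI = 59780 − 43300 = 16480; midpoint Ī = (43300 + 59780)/2 = 51540.
η = (ΔQ/Q̄) ÷ (ΔI/Ī) = (296.6/527.9) ÷ (16480/51540) = 1.76.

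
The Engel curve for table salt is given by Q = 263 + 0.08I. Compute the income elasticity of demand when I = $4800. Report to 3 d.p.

At I = 4800: Q = 647.000.
dQ/dI = 0.08.
η = (dQ/dI)·(I/Q) = 0.08 × (4800/647.000) = 0.594.

0.594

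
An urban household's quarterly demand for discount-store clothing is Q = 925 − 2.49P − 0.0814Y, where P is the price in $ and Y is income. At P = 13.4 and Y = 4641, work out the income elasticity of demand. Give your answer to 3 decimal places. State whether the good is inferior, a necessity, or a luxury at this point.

At P = 13.4, Y = 4641: Q = 513.857.
Holding P constant, ∂Q/∂Y = −0.0814.
η_Y = (∂Q/∂Y)·(Y/Q) = -0.0814 × (4641/513.857) = -0.735.
Since η < 0, this is an inferior good.

-0.735 (inferior good)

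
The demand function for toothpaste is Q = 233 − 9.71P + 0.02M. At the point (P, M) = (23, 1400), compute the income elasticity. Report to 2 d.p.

At P = 23, M = 1400: Q = 37.670.
Holding P constant, ∂Q/∂M = 0.02.
η_M = (∂Q/∂M)·(M/Q) = 0.02 × (1400/37.670) = 0.74.

0.74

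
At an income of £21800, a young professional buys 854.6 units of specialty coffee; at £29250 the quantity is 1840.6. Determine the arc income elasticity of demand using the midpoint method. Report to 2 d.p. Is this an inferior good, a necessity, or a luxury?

ΔQ = 1840.6 − 854.6 = 986; midpoint Q̄ = (854.6 + 1840.6)/2 = 1347.6.
ΔI = 29250 − 21800 = 7450; midpoint Ī = (21800 + 29250)/2 = 25525.
η = (ΔQ/Q̄) ÷ (ΔI/Ī) = (986/1347.6) ÷ (7450/25525) = 2.51.
η > 1 ⇒ luxury.

2.51 (luxury)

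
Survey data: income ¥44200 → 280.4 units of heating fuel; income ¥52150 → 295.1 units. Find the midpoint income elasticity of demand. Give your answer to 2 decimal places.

ΔQ = 295.1 − 280.4 = 14.7; midpoint Q̄ = (280.4 + 295.1)/2 = 287.75.
ΔI = 52150 − 44200 = 7950; midpoint Ī = (44200 + 52150)/2 = 48175.
η = (ΔQ/Q̄) ÷ (ΔI/Ī) = (14.7/287.75) ÷ (7950/48175) = 0.31.

0.31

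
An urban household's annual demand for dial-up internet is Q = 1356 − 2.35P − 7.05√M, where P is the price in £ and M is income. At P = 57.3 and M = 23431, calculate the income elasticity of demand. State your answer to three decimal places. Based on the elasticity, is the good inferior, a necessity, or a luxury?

-3.795 (inferior good)

At P = 57.3, M = 23431: Q = 142.188.
Holding P constant, ∂Q/∂M = -7.05/(2√M) = -0.0230284.
η_M = (∂Q/∂M)·(M/Q) = -0.0230284 × (23431/142.188) = -3.795.
Since η < 0, this is an inferior good.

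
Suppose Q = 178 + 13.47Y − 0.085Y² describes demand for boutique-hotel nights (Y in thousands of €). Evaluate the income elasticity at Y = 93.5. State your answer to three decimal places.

-0.327

At Y = 93.5: Q = 694.3538.
dQ/dY = 13.47 − 0.17Y = -2.42500.
η = (dQ/dY)·(Y/Q) = -2.42500 × (93.5/694.3538) = -0.327.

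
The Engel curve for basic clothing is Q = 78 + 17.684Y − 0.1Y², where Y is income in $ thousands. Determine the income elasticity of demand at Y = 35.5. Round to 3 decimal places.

0.648

At Y = 35.5: Q = 579.7570.
dQ/dY = 17.684 − 0.2Y = 10.58400.
η = (dQ/dY)·(Y/Q) = 10.58400 × (35.5/579.7570) = 0.648.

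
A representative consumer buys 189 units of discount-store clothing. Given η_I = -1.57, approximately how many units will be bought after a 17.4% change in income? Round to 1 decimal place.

%ΔQ ≈ η × %ΔI = -1.57 × 17.4% = -27.318%.
New Q ≈ 189 × (1 − 0.27318) = 137.4.

137.4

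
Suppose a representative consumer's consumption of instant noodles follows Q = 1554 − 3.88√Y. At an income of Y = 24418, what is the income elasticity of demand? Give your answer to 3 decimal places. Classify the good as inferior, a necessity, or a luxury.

-0.320 (inferior good)

At Y = 24418: Q = 947.701.
dQ/dY = -3.88/(2√Y) = -0.012415 at this income.
η = (dQ/dY)·(Y/Q) = -0.012415 × (24418/947.701) = -0.320.
Since η < 0, the good is an inferior good.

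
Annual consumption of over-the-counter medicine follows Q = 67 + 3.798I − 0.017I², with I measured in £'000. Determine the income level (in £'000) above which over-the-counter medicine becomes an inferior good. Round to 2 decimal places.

111.71

dQ/dI = 3.798 − 0.034I.
The good is inferior where dQ/dI < 0. Setting dQ/dI = 0 gives I = 3.798 / 0.034 = 111.71.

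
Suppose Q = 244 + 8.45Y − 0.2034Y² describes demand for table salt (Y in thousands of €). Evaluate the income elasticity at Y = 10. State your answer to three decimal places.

At Y = 10: Q = 308.1600.
dQ/dY = 8.45 − 0.4068Y = 4.38200.
η = (dQ/dY)·(Y/Q) = 4.38200 × (10/308.1600) = 0.142.

0.142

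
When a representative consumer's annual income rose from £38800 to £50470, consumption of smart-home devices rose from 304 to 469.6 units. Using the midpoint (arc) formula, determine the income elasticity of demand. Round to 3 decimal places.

1.637

ΔQ = 469.6 − 304 = 165.6; midpoint Q̄ = (304 + 469.6)/2 = 386.8.
ΔI = 50470 − 38800 = 11670; midpoint Ī = (38800 + 50470)/2 = 44635.
η = (ΔQ/Q̄) ÷ (ΔI/Ī) = (165.6/386.8) ÷ (11670/44635) = 1.637.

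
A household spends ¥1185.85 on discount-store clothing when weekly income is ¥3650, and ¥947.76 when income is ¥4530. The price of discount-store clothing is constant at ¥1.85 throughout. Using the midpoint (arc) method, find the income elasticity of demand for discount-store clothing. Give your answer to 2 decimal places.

With a constant price, Q₁ = 1185.85/1.85 = 641.000 and Q₂ = 947.76/1.85 = 512.303 (equivalently, work directly with expenditure since P cancels).
Midpoint %ΔQ = (947.76 − 1185.85)/1066.80 = -0.22318; midpoint %ΔI = (4530 − 3650)/4090 = 0.21516.
η = -0.22318 / 0.21516 = -1.04.

-1.04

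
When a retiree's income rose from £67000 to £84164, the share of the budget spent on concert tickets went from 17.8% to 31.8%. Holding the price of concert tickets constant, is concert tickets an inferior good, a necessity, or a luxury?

The budget share rises as income rises, so η > 1.

luxury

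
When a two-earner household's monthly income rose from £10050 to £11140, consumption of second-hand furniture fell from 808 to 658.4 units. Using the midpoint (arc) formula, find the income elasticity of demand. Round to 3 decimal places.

-1.983

ΔQ = 658.4 − 808 = -149.6; midpoint Q̄ = (808 + 658.4)/2 = 733.2.
ΔI = 11140 − 10050 = 1090; midpoint Ī = (10050 + 11140)/2 = 10595.
η = (ΔQ/Q̄) ÷ (ΔI/Ī) = (-149.6/733.2) ÷ (1090/10595) = -1.983.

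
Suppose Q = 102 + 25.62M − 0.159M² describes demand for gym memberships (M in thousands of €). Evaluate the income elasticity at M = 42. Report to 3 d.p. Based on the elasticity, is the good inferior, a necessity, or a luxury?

At M = 42: Q = 897.5640.
dQ/dM = 25.62 − 0.318M = 12.26400.
η = (dQ/dM)·(M/Q) = 12.26400 × (42/897.5640) = 0.574.
0 < η < 1 ⇒ necessity.

0.574 (necessity)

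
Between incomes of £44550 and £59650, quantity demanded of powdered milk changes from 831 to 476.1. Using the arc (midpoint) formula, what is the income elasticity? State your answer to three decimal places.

-1.874

ΔQ = 476.1 − 831 = -354.9; midpoint Q̄ = (831 + 476.1)/2 = 653.55.
ΔI = 59650 − 44550 = 15100; midpoint Ī = (44550 + 59650)/2 = 52100.
η = (ΔQ/Q̄) ÷ (ΔI/Ī) = (-354.9/653.55) ÷ (15100/52100) = -1.874.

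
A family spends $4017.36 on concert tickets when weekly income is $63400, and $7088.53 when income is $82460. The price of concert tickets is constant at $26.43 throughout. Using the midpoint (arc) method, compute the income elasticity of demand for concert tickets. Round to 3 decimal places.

2.116

With a constant price, Q₁ = 4017.36/26.43 = 152.000 and Q₂ = 7088.53/26.43 = 268.200 (equivalently, work directly with expenditure since P cancels).
Midpoint %ΔQ = (7088.53 − 4017.36)/5552.95 = 0.55307; midpoint %ΔI = (82460 − 63400)/72930 = 0.26135.
η = 0.55307 / 0.26135 = 2.116.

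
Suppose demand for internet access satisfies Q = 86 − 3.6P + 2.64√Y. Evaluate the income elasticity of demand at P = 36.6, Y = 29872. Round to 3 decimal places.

At P = 36.6, Y = 29872: Q = 410.525.
Holding P constant, ∂Q/∂Y = 2.64/(2√Y) = 0.00763733.
η_Y = (∂Q/∂Y)·(Y/Q) = 0.00763733 × (29872/410.525) = 0.556.

0.556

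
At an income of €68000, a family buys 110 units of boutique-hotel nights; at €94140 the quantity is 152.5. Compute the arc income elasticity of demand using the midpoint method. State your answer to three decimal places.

1.004

ΔQ = 152.5 − 110 = 42.5; midpoint Q̄ = (110 + 152.5)/2 = 131.25.
ΔI = 94140 − 68000 = 26140; midpoint Ī = (68000 + 94140)/2 = 81070.
η = (ΔQ/Q̄) ÷ (ΔI/Ī) = (42.5/131.25) ÷ (26140/81070) = 1.004.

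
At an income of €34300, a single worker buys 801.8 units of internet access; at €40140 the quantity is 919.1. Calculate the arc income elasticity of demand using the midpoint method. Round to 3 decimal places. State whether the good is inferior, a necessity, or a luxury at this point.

ΔQ = 919.1 − 801.8 = 117.3; midpoint Q̄ = (801.8 + 919.1)/2 = 860.45.
ΔI = 40140 − 34300 = 5840; midpoint Ī = (34300 + 40140)/2 = 37220.
η = (ΔQ/Q̄) ÷ (ΔI/Ī) = (117.3/860.45) ÷ (5840/37220) = 0.869.
0 < η < 1 ⇒ necessity.

0.869 (necessity)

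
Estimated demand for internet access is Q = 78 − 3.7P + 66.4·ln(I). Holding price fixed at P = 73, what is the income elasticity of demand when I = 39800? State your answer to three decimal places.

At P = 73, I = 39800: Q = 511.184.
Holding P constant, ∂Q/∂I = 66.4/I = 0.00166834.
η_I = (∂Q/∂I)·(I/Q) = 0.00166834 × (39800/511.184) = 0.130.

0.130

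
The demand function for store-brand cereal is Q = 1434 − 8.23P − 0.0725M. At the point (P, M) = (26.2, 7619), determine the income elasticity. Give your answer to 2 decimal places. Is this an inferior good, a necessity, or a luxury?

-0.83 (inferior good)

At P = 26.2, M = 7619: Q = 665.997.
Holding P constant, ∂Q/∂M = −0.0725.
η_M = (∂Q/∂M)·(M/Q) = -0.0725 × (7619/665.997) = -0.83.
Since η < 0, this is an inferior good.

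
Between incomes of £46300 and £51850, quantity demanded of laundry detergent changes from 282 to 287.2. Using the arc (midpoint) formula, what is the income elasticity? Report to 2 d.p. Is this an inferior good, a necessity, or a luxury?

ΔQ = 287.2 − 282 = 5.2; midpoint Q̄ = (282 + 287.2)/2 = 284.6.
ΔI = 51850 − 46300 = 5550; midpoint Ī = (46300 + 51850)/2 = 49075.
η = (ΔQ/Q̄) ÷ (ΔI/Ī) = (5.2/284.6) ÷ (5550/49075) = 0.16.
0 < η < 1 ⇒ necessity.

0.16 (necessity)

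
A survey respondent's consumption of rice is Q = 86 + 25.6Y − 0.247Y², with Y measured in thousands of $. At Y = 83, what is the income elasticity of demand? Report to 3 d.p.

-2.510

At Y = 83: Q = 509.2170.
dQ/dY = 25.6 − 0.494Y = -15.40200.
η = (dQ/dY)·(Y/Q) = -15.40200 × (83/509.2170) = -2.510.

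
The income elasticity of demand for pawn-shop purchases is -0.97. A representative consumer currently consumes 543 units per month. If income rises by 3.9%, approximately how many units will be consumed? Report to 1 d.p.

%ΔQ ≈ η × %ΔI = -0.97 × 3.9% = -3.783%.
New Q ≈ 543 × (1 − 0.03783) = 522.5.

522.5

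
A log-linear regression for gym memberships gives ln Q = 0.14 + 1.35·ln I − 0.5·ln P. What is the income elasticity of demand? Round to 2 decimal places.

1.35

In a log-linear demand, the coefficient on ln I is the income elasticity.
So η = 1.35.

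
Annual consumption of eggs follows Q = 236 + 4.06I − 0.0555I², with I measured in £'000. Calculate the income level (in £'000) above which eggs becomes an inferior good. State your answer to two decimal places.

36.58

dQ/dI = 4.06 − 0.111I.
The good is inferior where dQ/dI < 0. Setting dQ/dI = 0 gives I = 4.06 / 0.111 = 36.58.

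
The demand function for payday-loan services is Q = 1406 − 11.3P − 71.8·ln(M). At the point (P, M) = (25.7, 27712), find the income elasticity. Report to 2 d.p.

-0.19

At P = 25.7, M = 27712: Q = 381.103.
Holding P constant, ∂Q/∂M = -71.8/M = -0.00259094.
η_M = (∂Q/∂M)·(M/Q) = -0.00259094 × (27712/381.103) = -0.19.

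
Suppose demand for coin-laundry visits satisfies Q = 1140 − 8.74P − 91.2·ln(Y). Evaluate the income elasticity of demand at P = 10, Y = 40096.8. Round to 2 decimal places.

At P = 10, Y = 40096.8: Q = 85.966.
Holding P constant, ∂Q/∂Y = -91.2/Y = -0.0022745.
η_Y = (∂Q/∂Y)·(Y/Q) = -0.0022745 × (40096.8/85.966) = -1.06.

-1.06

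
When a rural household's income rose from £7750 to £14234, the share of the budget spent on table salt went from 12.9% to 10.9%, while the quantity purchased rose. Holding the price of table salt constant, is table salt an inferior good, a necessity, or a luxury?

necessity

Quantity rises but the budget share falls as income rises, so 0 < η < 1.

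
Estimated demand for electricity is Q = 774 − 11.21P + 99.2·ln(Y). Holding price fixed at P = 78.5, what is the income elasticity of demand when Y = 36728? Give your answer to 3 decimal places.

At P = 78.5, Y = 36728: Q = 936.735.
Holding P constant, ∂Q/∂Y = 99.2/Y = 0.00270094.
η_Y = (∂Q/∂Y)·(Y/Q) = 0.00270094 × (36728/936.735) = 0.106.

0.106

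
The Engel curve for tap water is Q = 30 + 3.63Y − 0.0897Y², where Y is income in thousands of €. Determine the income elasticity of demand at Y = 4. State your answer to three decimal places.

0.270

At Y = 4: Q = 43.0848.
dQ/dY = 3.63 − 0.1794Y = 2.91240.
η = (dQ/dY)·(Y/Q) = 2.91240 × (4/43.0848) = 0.270.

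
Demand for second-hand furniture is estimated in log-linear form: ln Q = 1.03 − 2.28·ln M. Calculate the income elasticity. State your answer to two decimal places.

In a log-linear demand, the coefficient on ln M is the income elasticity.
So η = -2.28.

-2.28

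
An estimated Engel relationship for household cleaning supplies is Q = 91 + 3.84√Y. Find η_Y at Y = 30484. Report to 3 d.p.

At Y = 30484: Q = 761.451.
dQ/dY = 3.84/(2√Y) = 0.0109968 at this income.
η = (dQ/dY)·(Y/Q) = 0.0109968 × (30484/761.451) = 0.440.

0.440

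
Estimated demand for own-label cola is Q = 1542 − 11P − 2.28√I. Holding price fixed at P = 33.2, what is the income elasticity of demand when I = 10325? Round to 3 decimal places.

-0.123

At P = 33.2, I = 10325: Q = 945.125.
Holding P constant, ∂Q/∂I = -2.28/(2√I) = -0.0112191.
η_I = (∂Q/∂I)·(I/Q) = -0.0112191 × (10325/945.125) = -0.123.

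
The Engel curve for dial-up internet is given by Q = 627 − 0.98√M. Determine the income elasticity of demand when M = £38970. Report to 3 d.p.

At M = 38970: Q = 433.540.
dQ/dM = -0.98/(2√M) = -0.00248217 at this income.
η = (dQ/dM)·(M/Q) = -0.00248217 × (38970/433.540) = -0.223.

-0.223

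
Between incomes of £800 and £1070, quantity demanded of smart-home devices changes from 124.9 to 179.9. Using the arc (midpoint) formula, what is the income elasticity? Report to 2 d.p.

1.25

ΔQ = 179.9 − 124.9 = 55; midpoint Q̄ = (124.9 + 179.9)/2 = 152.4.
ΔI = 1070 − 800 = 270; midpoint Ī = (800 + 1070)/2 = 935.
η = (ΔQ/Q̄) ÷ (ΔI/Ī) = (55/152.4) ÷ (270/935) = 1.25.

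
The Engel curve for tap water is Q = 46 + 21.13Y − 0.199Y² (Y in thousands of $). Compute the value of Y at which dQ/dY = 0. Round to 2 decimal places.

dQ/dY = 21.13 − 0.398Y.
The good is inferior where dQ/dY < 0. Setting dQ/dY = 0 gives Y = 21.13 / 0.398 = 53.09.

53.09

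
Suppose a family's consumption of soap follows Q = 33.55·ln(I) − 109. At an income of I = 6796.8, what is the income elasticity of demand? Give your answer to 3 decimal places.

0.179

At I = 6796.8: Q = 187.052.
dQ/dI = 33.55/I = 0.00493615 at this income.
η = (dQ/dI)·(I/Q) = 0.00493615 × (6796.8/187.052) = 0.179.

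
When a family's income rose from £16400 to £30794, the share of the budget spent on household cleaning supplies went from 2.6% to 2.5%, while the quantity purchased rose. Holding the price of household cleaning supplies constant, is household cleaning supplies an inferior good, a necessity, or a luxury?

Quantity rises but the budget share falls as income rises, so 0 < η < 1.

necessity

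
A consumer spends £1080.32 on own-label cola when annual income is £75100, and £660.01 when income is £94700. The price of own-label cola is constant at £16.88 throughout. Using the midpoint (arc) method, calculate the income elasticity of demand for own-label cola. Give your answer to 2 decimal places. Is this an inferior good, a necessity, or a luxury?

-2.09 (inferior good)

With a constant price, Q₁ = 1080.32/16.88 = 64.000 and Q₂ = 660.01/16.88 = 39.100 (equivalently, work directly with expenditure since P cancels).
Midpoint %ΔQ = (660.01 − 1080.32)/870.17 = -0.48302; midpoint %ΔI = (94700 − 75100)/84900 = 0.23086.
η = -0.48302 / 0.23086 = -2.09.
η < 0 ⇒ inferior good.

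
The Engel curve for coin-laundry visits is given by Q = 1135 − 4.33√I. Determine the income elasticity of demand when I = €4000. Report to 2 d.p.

At I = 4000: Q = 861.147.
dQ/dI = -4.33/(2√I) = -0.0342317 at this income.
η = (dQ/dI)·(I/Q) = -0.0342317 × (4000/861.147) = -0.16.

-0.16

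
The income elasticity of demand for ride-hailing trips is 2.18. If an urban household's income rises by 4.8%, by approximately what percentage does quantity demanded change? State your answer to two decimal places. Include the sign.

%ΔQ ≈ η × %ΔI = 2.18 × 4.8% = 10.46%.

10.46%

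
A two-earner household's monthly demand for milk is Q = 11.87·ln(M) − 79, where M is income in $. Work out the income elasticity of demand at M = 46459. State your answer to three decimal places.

0.244

At M = 46459: Q = 48.559.
dQ/dM = 11.87/M = 0.000255494 at this income.
η = (dQ/dM)·(M/Q) = 0.000255494 × (46459/48.559) = 0.244.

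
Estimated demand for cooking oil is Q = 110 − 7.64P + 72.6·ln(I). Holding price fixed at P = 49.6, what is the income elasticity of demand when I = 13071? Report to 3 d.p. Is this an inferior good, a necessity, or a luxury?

At P = 49.6, I = 13071: Q = 419.170.
Holding P constant, ∂Q/∂I = 72.6/I = 0.00555428.
η_I = (∂Q/∂I)·(I/Q) = 0.00555428 × (13071/419.170) = 0.173.
Since 0 < η < 1, this is a necessity.

0.173 (necessity)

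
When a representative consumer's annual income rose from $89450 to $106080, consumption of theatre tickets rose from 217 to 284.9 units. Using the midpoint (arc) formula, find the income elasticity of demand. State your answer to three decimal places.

1.591

ΔQ = 284.9 − 217 = 67.9; midpoint Q̄ = (217 + 284.9)/2 = 250.95.
ΔI = 106080 − 89450 = 16630; midpoint Ī = (89450 + 106080)/2 = 97765.
η = (ΔQ/Q̄) ÷ (ΔI/Ī) = (67.9/250.95) ÷ (16630/97765) = 1.591.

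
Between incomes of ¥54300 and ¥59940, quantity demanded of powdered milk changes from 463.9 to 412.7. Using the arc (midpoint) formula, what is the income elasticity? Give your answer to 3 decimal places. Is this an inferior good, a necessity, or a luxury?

ΔQ = 412.7 − 463.9 = -51.2; midpoint Q̄ = (463.9 + 412.7)/2 = 438.3.
ΔI = 59940 − 54300 = 5640; midpoint Ī = (54300 + 59940)/2 = 57120.
η = (ΔQ/Q̄) ÷ (ΔI/Ī) = (-51.2/438.3) ÷ (5640/57120) = -1.183.
η < 0 ⇒ inferior good.

-1.183 (inferior good)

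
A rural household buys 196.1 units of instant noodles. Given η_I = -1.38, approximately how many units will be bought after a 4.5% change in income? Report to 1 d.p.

%ΔQ ≈ η × %ΔI = -1.38 × 4.5% = -6.21%.
New Q ≈ 196.1 × (1 − 0.0621) = 183.9.

183.9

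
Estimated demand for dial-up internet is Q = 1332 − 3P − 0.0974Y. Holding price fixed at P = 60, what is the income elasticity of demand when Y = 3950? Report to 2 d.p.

-0.50

At P = 60, Y = 3950: Q = 767.270.
Holding P constant, ∂Q/∂Y = −0.0974.
η_Y = (∂Q/∂Y)·(Y/Q) = -0.0974 × (3950/767.270) = -0.50.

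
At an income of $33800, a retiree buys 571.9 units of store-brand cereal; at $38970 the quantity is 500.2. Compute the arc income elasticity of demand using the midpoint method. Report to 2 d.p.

-0.94

ΔQ = 500.2 − 571.9 = -71.7; midpoint Q̄ = (571.9 + 500.2)/2 = 536.05.
ΔI = 38970 − 33800 = 5170; midpoint Ī = (33800 + 38970)/2 = 36385.
η = (ΔQ/Q̄) ÷ (ΔI/Ī) = (-71.7/536.05) ÷ (5170/36385) = -0.94.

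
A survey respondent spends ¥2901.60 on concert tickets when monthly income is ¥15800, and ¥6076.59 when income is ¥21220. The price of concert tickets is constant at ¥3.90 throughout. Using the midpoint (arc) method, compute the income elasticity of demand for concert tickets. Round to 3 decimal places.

2.415

With a constant price, Q₁ = 2901.60/3.90 = 744.000 and Q₂ = 6076.59/3.90 = 1558.100 (equivalently, work directly with expenditure since P cancels).
Midpoint %ΔQ = (6076.59 − 2901.60)/4489.10 = 0.70727; midpoint %ΔI = (21220 − 15800)/18510 = 0.29281.
η = 0.70727 / 0.29281 = 2.415.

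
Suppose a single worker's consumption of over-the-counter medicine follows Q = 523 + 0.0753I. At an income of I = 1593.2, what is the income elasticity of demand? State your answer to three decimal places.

At I = 1593.2: Q = 642.968.
dQ/dI = 0.0753.
η = (dQ/dI)·(I/Q) = 0.0753 × (1593.2/642.968) = 0.187.

0.187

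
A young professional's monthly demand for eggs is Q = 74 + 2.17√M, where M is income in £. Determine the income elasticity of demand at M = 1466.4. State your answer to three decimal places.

0.264

At M = 1466.4: Q = 157.097.
dQ/dM = 2.17/(2√M) = 0.0283337 at this income.
η = (dQ/dM)·(M/Q) = 0.0283337 × (1466.4/157.097) = 0.264.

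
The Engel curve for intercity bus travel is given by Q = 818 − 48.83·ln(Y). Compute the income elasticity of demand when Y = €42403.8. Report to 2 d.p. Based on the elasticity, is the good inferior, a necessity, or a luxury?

-0.16 (inferior good)

At Y = 42403.8: Q = 297.717.
dQ/dY = -48.83/Y = -0.00115155 at this income.
η = (dQ/dY)·(Y/Q) = -0.00115155 × (42403.8/297.717) = -0.16.
Since η < 0, the good is an inferior good.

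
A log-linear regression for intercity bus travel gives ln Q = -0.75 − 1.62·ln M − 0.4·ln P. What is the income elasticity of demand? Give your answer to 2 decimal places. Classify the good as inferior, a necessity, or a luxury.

In a log-linear demand, the coefficient on ln M is the income elasticity.
So η = -1.62.
η < 0 ⇒ inferior good.

-1.62 (inferior good)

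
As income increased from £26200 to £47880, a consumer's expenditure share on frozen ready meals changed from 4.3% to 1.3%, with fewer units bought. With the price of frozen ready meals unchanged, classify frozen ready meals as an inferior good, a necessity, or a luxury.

inferior good

Quantity demanded falls as income rises, so η < 0.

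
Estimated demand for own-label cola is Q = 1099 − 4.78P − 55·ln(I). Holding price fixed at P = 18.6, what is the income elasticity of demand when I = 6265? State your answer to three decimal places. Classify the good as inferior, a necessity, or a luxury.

At P = 18.6, I = 6265: Q = 529.242.
Holding P constant, ∂Q/∂I = -55/I = -0.00877893.
η_I = (∂Q/∂I)·(I/Q) = -0.00877893 × (6265/529.242) = -0.104.
Since η < 0, this is an inferior good.

-0.104 (inferior good)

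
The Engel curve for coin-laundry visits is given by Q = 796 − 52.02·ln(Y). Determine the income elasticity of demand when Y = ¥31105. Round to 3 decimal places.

-0.202

At Y = 31105: Q = 257.847.
dQ/dY = -52.02/Y = -0.0016724 at this income.
η = (dQ/dY)·(Y/Q) = -0.0016724 × (31105/257.847) = -0.202.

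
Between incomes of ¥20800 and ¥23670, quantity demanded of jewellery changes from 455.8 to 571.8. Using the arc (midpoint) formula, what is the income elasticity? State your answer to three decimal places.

ΔQ = 571.8 − 455.8 = 116; midpoint Q̄ = (455.8 + 571.8)/2 = 513.8.
ΔI = 23670 − 20800 = 2870; midpoint Ī = (20800 + 23670)/2 = 22235.
η = (ΔQ/Q̄) ÷ (ΔI/Ī) = (116/513.8) ÷ (2870/22235) = 1.749.

1.749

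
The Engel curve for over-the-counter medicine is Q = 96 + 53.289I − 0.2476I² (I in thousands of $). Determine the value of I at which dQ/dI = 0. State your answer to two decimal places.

dQ/dI = 53.289 − 0.4952I.
The good is inferior where dQ/dI < 0. Setting dQ/dI = 0 gives I = 53.289 / 0.4952 = 107.61.

107.61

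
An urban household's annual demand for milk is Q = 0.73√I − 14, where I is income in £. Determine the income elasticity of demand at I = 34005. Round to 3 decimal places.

At I = 34005: Q = 120.615.
dQ/dI = 0.73/(2√I) = 0.00197934 at this income.
η = (dQ/dI)·(I/Q) = 0.00197934 × (34005/120.615) = 0.558.

0.558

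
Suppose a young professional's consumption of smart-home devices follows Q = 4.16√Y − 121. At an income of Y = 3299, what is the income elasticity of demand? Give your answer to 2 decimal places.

1.01

At Y = 3299: Q = 117.938.
dQ/dY = 4.16/(2√Y) = 0.0362136 at this income.
η = (dQ/dY)·(Y/Q) = 0.0362136 × (3299/117.938) = 1.01.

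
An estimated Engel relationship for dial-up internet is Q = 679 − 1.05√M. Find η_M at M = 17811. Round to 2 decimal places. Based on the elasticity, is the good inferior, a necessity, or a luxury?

At M = 17811: Q = 538.869.
dQ/dM = -1.05/(2√M) = -0.00393383 at this income.
η = (dQ/dM)·(M/Q) = -0.00393383 × (17811/538.869) = -0.13.
Since η < 0, the good is an inferior good.

-0.13 (inferior good)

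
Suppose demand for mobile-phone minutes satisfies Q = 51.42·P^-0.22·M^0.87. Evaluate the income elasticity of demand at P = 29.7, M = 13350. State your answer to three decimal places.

For a multiplicative demand Q = A·P^α·M^β, the income elasticity is β everywhere.
Here β = 0.87, so η = 0.870.

0.870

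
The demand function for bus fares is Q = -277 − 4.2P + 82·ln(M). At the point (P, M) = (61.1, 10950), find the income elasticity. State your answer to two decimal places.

At P = 61.1, M = 10950: Q = 229.070.
Holding P constant, ∂Q/∂M = 82/M = 0.00748858.
η_M = (∂Q/∂M)·(M/Q) = 0.00748858 × (10950/229.070) = 0.36.

0.36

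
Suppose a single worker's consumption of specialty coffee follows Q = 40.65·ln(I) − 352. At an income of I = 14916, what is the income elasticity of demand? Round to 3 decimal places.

1.052

At I = 14916: Q = 38.654.
dQ/dI = 40.65/I = 0.00272526 at this income.
η = (dQ/dI)·(I/Q) = 0.00272526 × (14916/38.654) = 1.052.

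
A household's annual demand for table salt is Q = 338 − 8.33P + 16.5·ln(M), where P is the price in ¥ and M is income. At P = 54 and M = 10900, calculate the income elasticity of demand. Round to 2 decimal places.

0.40

At P = 54, M = 10900: Q = 41.573.
Holding P constant, ∂Q/∂M = 16.5/M = 0.00151376.
η_M = (∂Q/∂M)·(M/Q) = 0.00151376 × (10900/41.573) = 0.40.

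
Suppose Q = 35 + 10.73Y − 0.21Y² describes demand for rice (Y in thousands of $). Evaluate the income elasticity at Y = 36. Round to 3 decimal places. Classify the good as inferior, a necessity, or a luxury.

At Y = 36: Q = 149.1200.
dQ/dY = 10.73 − 0.42Y = -4.39000.
η = (dQ/dY)·(Y/Q) = -4.39000 × (36/149.1200) = -1.060.
η < 0 ⇒ inferior good.

-1.060 (inferior good)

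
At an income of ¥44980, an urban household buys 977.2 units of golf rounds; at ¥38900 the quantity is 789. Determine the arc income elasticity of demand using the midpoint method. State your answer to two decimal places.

ΔQ = 789 − 977.2 = -188.2; midpoint Q̄ = (977.2 + 789)/2 = 883.1.
ΔI = 38900 − 44980 = -6080; midpoint Ī = (44980 + 38900)/2 = 41940.
η = (ΔQ/Q̄) ÷ (ΔI/Ī) = (-188.2/883.1) ÷ (-6080/41940) = 1.47.

1.47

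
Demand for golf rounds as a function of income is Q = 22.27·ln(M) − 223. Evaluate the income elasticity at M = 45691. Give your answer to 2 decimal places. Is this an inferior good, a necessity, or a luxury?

1.40 (luxury)

At M = 45691: Q = 15.949.
dQ/dM = 22.27/M = 0.000487405 at this income.
η = (dQ/dM)·(M/Q) = 0.000487405 × (45691/15.949) = 1.40.
Since η > 1, the good is a luxury.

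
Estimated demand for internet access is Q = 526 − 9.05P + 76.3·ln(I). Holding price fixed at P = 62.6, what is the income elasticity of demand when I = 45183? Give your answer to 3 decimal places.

0.098

At P = 62.6, I = 45183: Q = 777.290.
Holding P constant, ∂Q/∂I = 76.3/I = 0.00168869.
η_I = (∂Q/∂I)·(I/Q) = 0.00168869 × (45183/777.290) = 0.098.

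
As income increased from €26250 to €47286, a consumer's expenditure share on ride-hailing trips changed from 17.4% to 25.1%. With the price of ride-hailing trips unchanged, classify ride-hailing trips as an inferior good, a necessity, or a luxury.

The budget share rises as income rises, so η > 1.

luxury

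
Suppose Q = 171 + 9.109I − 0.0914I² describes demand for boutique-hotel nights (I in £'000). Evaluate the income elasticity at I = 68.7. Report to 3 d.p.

-0.649

At I = 68.7: Q = 365.4086.
dQ/dI = 9.109 − 0.1828I = -3.44936.
η = (dQ/dI)·(I/Q) = -3.44936 × (68.7/365.4086) = -0.649.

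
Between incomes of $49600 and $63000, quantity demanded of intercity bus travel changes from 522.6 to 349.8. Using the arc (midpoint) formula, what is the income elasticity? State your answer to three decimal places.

ΔQ = 349.8 − 522.6 = -172.8; midpoint Q̄ = (522.6 + 349.8)/2 = 436.2.
ΔI = 63000 − 49600 = 13400; midpoint Ī = (49600 + 63000)/2 = 56300.
η = (ΔQ/Q̄) ÷ (ΔI/Ī) = (-172.8/436.2) ÷ (13400/56300) = -1.664.

-1.664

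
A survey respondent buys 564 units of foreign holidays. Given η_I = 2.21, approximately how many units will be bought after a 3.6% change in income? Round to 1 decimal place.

%ΔQ ≈ η × %ΔI = 2.21 × 3.6% = 7.956%.
New Q ≈ 564 × (1 + 0.07956) = 608.9.

608.9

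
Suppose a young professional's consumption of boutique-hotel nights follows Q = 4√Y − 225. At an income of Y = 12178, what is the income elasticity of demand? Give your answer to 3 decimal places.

At Y = 12178: Q = 216.416.
dQ/dY = 4/(2√Y) = 0.0181235 at this income.
η = (dQ/dY)·(Y/Q) = 0.0181235 × (12178/216.416) = 1.020.

1.020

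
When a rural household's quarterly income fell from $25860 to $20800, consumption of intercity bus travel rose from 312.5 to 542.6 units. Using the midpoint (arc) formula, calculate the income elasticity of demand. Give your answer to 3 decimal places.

ΔQ = 542.6 − 312.5 = 230.1; midpoint Q̄ = (312.5 + 542.6)/2 = 427.55.
ΔI = 20800 − 25860 = -5060; midpoint Ī = (25860 + 20800)/2 = 23330.
η = (ΔQ/Q̄) ÷ (ΔI/Ī) = (230.1/427.55) ÷ (-5060/23330) = -2.481.

-2.481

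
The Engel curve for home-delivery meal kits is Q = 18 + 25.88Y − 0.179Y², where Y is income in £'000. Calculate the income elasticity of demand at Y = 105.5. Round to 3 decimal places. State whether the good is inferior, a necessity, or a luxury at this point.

-1.659 (inferior good)

At Y = 105.5: Q = 756.0252.
dQ/dY = 25.88 − 0.358Y = -11.88900.
η = (dQ/dY)·(Y/Q) = -11.88900 × (105.5/756.0252) = -1.659.
η < 0 ⇒ inferior good.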